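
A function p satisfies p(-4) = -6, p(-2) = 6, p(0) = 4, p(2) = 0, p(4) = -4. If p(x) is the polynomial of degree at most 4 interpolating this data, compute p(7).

Evaluate each Lagrange basis at x = 7:
L_0(7) = (9)·(7)·(5)·(3)/[(-2)·(-4)·(-6)·(-8)] = 315/128
L_1(7) = (11)·(7)·(5)·(3)/[(2)·(-2)·(-4)·(-6)] = -385/32
L_2(7) = (11)·(9)·(5)·(3)/[(4)·(2)·(-2)·(-4)] = 1485/64
L_3(7) = (11)·(9)·(7)·(3)/[(6)·(4)·(2)·(-2)] = -693/32
L_4(7) = (11)·(9)·(7)·(5)/[(8)·(6)·(4)·(2)] = 1155/128
Sum: (-6)·(315/128) + 6·(-385/32) + 4·(1485/64) + 0 + (-4)·(1155/128) = -1935/64

-1935/64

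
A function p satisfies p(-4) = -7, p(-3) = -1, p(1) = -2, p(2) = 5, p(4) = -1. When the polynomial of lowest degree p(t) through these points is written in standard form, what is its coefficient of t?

Build the Lagrange basis polynomials:
L_0(t) = (t + 3)(t - 1)(t - 2)(t - 4) / [240] = (1/240)t^4 - (1/60)t^3 - (7/240)t^2 + (17/120)t - 1/10
L_1(t) = (t + 4)(t - 1)(t - 2)(t - 4) / [-140] = -(1/140)t^4 + (3/140)t^3 + (1/10)t^2 - (12/35)t + 8/35
L_2(t) = (t + 4)(t + 3)(t - 2)(t - 4) / [60] = (1/60)t^4 + (1/60)t^3 - (11/30)t^2 - (4/15)t + 8/5
L_3(t) = (t + 4)(t + 3)(t - 1)(t - 4) / [-60] = -(1/60)t^4 - (1/30)t^3 + (19/60)t^2 + (8/15)t - 4/5
L_4(t) = (t + 4)(t + 3)(t - 1)(t - 2) / [336] = (1/336)t^4 + (1/84)t^3 - (1/48)t^2 - (11/168)t + 1/14
p(t) = (-7)·L_0 + (-1)·L_1 + (-2)·L_2 + 5·L_3 + (-1)·L_4
Only the coefficient of t is needed; take it from each L_i and combine:
(-7)·(17/120) + (-1)·(-12/35) + (-2)·(-4/15) + 5·(8/15) + (-1)·(-11/168) = 157/60

157/60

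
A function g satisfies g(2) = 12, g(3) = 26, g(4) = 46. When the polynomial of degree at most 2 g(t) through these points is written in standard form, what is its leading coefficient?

Build the Lagrange basis polynomials:
L_0(t) = (t - 3)(t - 4) / [2] = (1/2)t^2 - (7/2)t + 6
L_1(t) = (t - 2)(t - 4) / [-1] = -t^2 + 6t - 8
L_2(t) = (t - 2)(t - 3) / [2] = (1/2)t^2 - (5/2)t + 3
g(t) = 12·L_0 + 26·L_1 + 46·L_2
Only the coefficient of t^2 is needed; take it from each L_i and combine:
12·(1/2) + 26·(-1) + 46·(1/2) = 3

3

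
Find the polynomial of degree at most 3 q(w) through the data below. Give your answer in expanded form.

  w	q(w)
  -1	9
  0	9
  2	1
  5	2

q(w) = (11/30)w^3 - (17/10)w^2 - (31/15)w + 9

L_0(w) = w(w - 2)(w - 5) / [-18] = -(1/18)w^3 + (7/18)w^2 - (5/9)w
L_1(w) = (w + 1)(w - 2)(w - 5) / [10] = (1/10)w^3 - (3/5)w^2 + (3/10)w + 1
L_2(w) = (w + 1)w(w - 5) / [-18] = -(1/18)w^3 + (2/9)w^2 + (5/18)w
L_3(w) = (w + 1)w(w - 2) / [90] = (1/90)w^3 - (1/90)w^2 - (1/45)w
q(w) = 9·L_0 + 9·L_1 + 1·L_2 + 2·L_3
  9·L_0(w) = -(1/2)w^3 + (7/2)w^2 - 5w
  9·L_1(w) = (9/10)w^3 - (27/5)w^2 + (27/10)w + 9
  1·L_2(w) = -(1/18)w^3 + (2/9)w^2 + (5/18)w
  2·L_3(w) = (1/45)w^3 - (1/45)w^2 - (2/45)w
Adding term by term: (11/30)w^3 - (17/10)w^2 - (31/15)w + 9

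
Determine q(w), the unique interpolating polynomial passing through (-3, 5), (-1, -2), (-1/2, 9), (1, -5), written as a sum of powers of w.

L_0(w) = (w + 1)(w + 1/2)(w - 1) / [-20] = -(1/20)w^3 - (1/40)w^2 + (1/20)w + 1/40
L_1(w) = (w + 3)(w + 1/2)(w - 1) / [2] = (1/2)w^3 + (5/4)w^2 - w - 3/4
L_2(w) = (w + 3)(w + 1)(w - 1) / [-15/8] = -(8/15)w^3 - (8/5)w^2 + (8/15)w + 8/5
L_3(w) = (w + 3)(w + 1)(w + 1/2) / [12] = (1/12)w^3 + (3/8)w^2 + (5/12)w + 1/8
q(w) = 5·L_0 + (-2)·L_1 + 9·L_2 + (-5)·L_3
  5·L_0(w) = -(1/4)w^3 - (1/8)w^2 + (1/4)w + 1/8
  (-2)·L_1(w) = -w^3 - (5/2)w^2 + 2w + 3/2
  9·L_2(w) = -(24/5)w^3 - (72/5)w^2 + (24/5)w + 72/5
  (-5)·L_3(w) = -(5/12)w^3 - (15/8)w^2 - (25/12)w - 5/8
Adding term by term: -(97/15)w^3 - (189/10)w^2 + (149/30)w + 77/5

q(w) = -(97/15)w^3 - (189/10)w^2 + (149/30)w + 77/5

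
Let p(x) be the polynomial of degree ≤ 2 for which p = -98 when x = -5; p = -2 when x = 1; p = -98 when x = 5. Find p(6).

-142

L_0(6) = (5)·(1)/[(-6)·(-10)] = 1/12
L_1(6) = (11)·(1)/[(6)·(-4)] = -11/24
L_2(6) = (11)·(5)/[(10)·(4)] = 11/8
Sum: (-98)·(1/12) + (-2)·(-11/24) + (-98)·(11/8) = -142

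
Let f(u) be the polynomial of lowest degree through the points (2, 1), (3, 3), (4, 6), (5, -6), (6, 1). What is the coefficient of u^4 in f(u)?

The leading coefficient equals the top divided difference f[2,3,4,5,6].
f[2,3] = (3 - 1) / (3 - 2) = 2
f[3,4] = (6 - 3) / (4 - 3) = 3
f[4,5] = (-6 - 6) / (5 - 4) = -12
f[5,6] = (1 - (-6)) / (6 - 5) = 7
f[2,3,4] = (3 - 2) / (4 - 2) = 1/2
f[3,4,5] = (-12 - 3) / (5 - 3) = -15/2
f[4,5,6] = (7 - (-12)) / (6 - 4) = 19/2
f[2,3,4,5] = (-15/2 - 1/2) / (5 - 2) = -8/3
f[3,4,5,6] = (19/2 - (-15/2)) / (6 - 3) = 17/3
f[2,3,4,5,6] = (17/3 - (-8/3)) / (6 - 2) = 25/12

25/12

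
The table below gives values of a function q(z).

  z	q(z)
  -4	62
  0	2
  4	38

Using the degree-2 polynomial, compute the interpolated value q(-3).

Using Newton's divided-difference form:
q[-4,0] = (2 - 62) / (0 - (-4)) = -15
q[0,4] = (38 - 2) / (4 - 0) = 9
q[-4,0,4] = (9 - (-15)) / (4 - (-4)) = 3
q(-3) = 62 + (-15)·(1) + 3·(1)·(-3) = 38

38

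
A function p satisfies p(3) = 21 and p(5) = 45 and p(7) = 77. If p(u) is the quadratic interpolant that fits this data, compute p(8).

Evaluate each Lagrange basis at u = 8:
L_0(8) = (3)·(1)/[(-2)·(-4)] = 3/8
L_1(8) = (5)·(1)/[(2)·(-2)] = -5/4
L_2(8) = (5)·(3)/[(4)·(2)] = 15/8
Sum: 21·(3/8) + 45·(-5/4) + 77·(15/8) = 96

96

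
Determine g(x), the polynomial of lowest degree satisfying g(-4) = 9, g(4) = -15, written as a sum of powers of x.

g(x) = -3x - 3

L_0(x) = (x - 4) / [-8] = -(1/8)x + 1/2
L_1(x) = (x + 4) / [8] = (1/8)x + 1/2
g(x) = 9·L_0 + (-15)·L_1
  9·L_0(x) = -(9/8)x + 9/2
  (-15)·L_1(x) = -(15/8)x - 15/2
Adding term by term: -3x - 3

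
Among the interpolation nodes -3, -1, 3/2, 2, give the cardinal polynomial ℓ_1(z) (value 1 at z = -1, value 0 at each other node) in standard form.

ℓ_1(z) = (z + 3)(z - 3/2)(z - 2) / [(2)·(-5/2)·(-3)]
       = (z^3 - (1/2)z^2 - (15/2)z + 9) / (15)

ℓ_1(z) = (1/15)z^3 - (1/30)z^2 - (1/2)z + 3/5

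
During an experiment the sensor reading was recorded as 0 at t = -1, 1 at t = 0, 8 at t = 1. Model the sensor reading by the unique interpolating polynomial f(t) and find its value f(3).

Using Newton's divided-difference form:
f[-1,0] = (1 - 0) / (0 - (-1)) = 1
f[0,1] = (8 - 1) / (1 - 0) = 7
f[-1,0,1] = (7 - 1) / (1 - (-1)) = 3
f(3) = 0 + 1·(4) + 3·(4)·(3) = 40

40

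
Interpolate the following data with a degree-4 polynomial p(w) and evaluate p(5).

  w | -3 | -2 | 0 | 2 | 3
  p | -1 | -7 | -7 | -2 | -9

Evaluate each Lagrange basis at w = 5:
L_0(5) = (7)·(5)·(3)·(2)/[(-1)·(-3)·(-5)·(-6)] = 7/3
L_1(5) = (8)·(5)·(3)·(2)/[(1)·(-2)·(-4)·(-5)] = -6
L_2(5) = (8)·(7)·(3)·(2)/[(3)·(2)·(-2)·(-3)] = 28/3
L_3(5) = (8)·(7)·(5)·(2)/[(5)·(4)·(2)·(-1)] = -14
L_4(5) = (8)·(7)·(5)·(3)/[(6)·(5)·(3)·(1)] = 28/3
Sum: (-1)·(7/3) + (-7)·(-6) + (-7)·(28/3) + (-2)·(-14) + (-9)·(28/3) = -245/3

-245/3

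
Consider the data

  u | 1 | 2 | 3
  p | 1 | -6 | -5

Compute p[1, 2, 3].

p[1,2] = (-6 - 1) / (2 - 1) = -7
p[2,3] = (-5 - (-6)) / (3 - 2) = 1
p[1,2,3] = (1 - (-7)) / (3 - 1) = 4

4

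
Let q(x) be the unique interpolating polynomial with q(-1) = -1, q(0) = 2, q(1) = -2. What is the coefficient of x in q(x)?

-1/2

Build the Lagrange basis polynomials:
L_0(x) = x(x - 1) / [2] = (1/2)x^2 - (1/2)x
L_1(x) = (x + 1)(x - 1) / [-1] = -x^2 + 1
L_2(x) = (x + 1)x / [2] = (1/2)x^2 + (1/2)x
q(x) = (-1)·L_0 + 2·L_1 + (-2)·L_2
Only the coefficient of x is needed; take it from each L_i and combine:
(-1)·(-1/2) + 2·(0) + (-2)·(1/2) = -1/2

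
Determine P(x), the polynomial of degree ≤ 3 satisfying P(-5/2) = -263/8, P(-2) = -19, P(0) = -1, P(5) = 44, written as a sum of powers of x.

Newton's divided differences:
P[-5/2,-2] = (-19 - (-263/8)) / (-2 - (-5/2)) = 111/4
P[-2,0] = (-1 - (-19)) / (0 - (-2)) = 9
P[0,5] = (44 - (-1)) / (5 - 0) = 9
P[-5/2,-2,0] = (9 - 111/4) / (0 - (-5/2)) = -15/2
P[-2,0,5] = (9 - 9) / (5 - (-2)) = 0
P[-5/2,-2,0,5] = (0 - (-15/2)) / (5 - (-5/2)) = 1
P(x) = -263/8 + (111/4)·(x + 5/2) + (-15/2)·(x + 5/2)(x + 2) + 1·(x + 5/2)(x + 2)x
Expanding: P(x) = x^3 - 3x^2 - x - 1

P(x) = x^3 - 3x^2 - x - 1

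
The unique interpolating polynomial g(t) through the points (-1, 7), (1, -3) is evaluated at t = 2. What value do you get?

-8

Evaluate each Lagrange basis at t = 2:
L_0(2) = (1)/[(-2)] = -1/2
L_1(2) = (3)/[(2)] = 3/2
Sum: 7·(-1/2) + (-3)·(3/2) = -8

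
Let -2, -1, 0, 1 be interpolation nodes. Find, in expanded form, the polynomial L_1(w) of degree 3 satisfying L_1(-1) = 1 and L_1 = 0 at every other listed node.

L_1(w) = (w + 2)w(w - 1) / [(1)·(-1)·(-2)]
       = (w^3 + w^2 - 2w) / (2)

L_1(w) = (1/2)w^3 + (1/2)w^2 - w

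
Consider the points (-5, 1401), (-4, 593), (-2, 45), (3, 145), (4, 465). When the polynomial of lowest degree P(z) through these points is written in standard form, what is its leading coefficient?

2

The leading coefficient equals the top divided difference P[-5,-4,-2,3,4].
P[-5,-4] = (593 - 1401) / (-4 - (-5)) = -808
P[-4,-2] = (45 - 593) / (-2 - (-4)) = -274
P[-2,3] = (145 - 45) / (3 - (-2)) = 20
P[3,4] = (465 - 145) / (4 - 3) = 320
P[-5,-4,-2] = (-274 - (-808)) / (-2 - (-5)) = 178
P[-4,-2,3] = (20 - (-274)) / (3 - (-4)) = 42
P[-2,3,4] = (320 - 20) / (4 - (-2)) = 50
P[-5,-4,-2,3] = (42 - 178) / (3 - (-5)) = -17
P[-4,-2,3,4] = (50 - 42) / (4 - (-4)) = 1
P[-5,-4,-2,3,4] = (1 - (-17)) / (4 - (-5)) = 2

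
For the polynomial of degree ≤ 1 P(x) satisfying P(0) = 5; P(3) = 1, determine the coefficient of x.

-4/3

Build the Lagrange basis polynomials:
L_0(x) = (x - 3) / [-3] = -(1/3)x + 1
L_1(x) = x / [3] = (1/3)x
P(x) = 5·L_0 + 1·L_1
Only the coefficient of x is needed; take it from each L_i and combine:
5·(-1/3) + 1·(1/3) = -4/3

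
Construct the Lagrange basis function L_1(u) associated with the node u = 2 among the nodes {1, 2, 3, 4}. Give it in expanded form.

L_1(u) = (1/2)u^3 - 4u^2 + (19/2)u - 6

L_1(u) = (u - 1)(u - 3)(u - 4) / [(1)·(-1)·(-2)]
       = (u^3 - 8u^2 + 19u - 12) / (2)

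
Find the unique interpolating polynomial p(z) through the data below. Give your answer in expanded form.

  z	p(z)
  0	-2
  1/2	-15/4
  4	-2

p(z) = z^2 - 4z - 2

Build the Lagrange basis polynomials:
L_0(z) = (z - 1/2)(z - 4) / [2] = (1/2)z^2 - (9/4)z + 1
L_1(z) = z(z - 4) / [-7/4] = -(4/7)z^2 + (16/7)z
L_2(z) = z(z - 1/2) / [14] = (1/14)z^2 - (1/28)z
p(z) = (-2)·L_0 + (-15/4)·L_1 + (-2)·L_2
  (-2)·L_0(z) = -z^2 + (9/2)z - 2
  (-15/4)·L_1(z) = (15/7)z^2 - (60/7)z
  (-2)·L_2(z) = -(1/7)z^2 + (1/14)z
Adding term by term: z^2 - 4z - 2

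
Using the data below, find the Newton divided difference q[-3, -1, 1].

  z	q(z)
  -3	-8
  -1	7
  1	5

-17/8

q[-3,-1] = (7 - (-8)) / (-1 - (-3)) = 15/2
q[-1,1] = (5 - 7) / (1 - (-1)) = -1
q[-3,-1,1] = (-1 - 15/2) / (1 - (-3)) = -17/8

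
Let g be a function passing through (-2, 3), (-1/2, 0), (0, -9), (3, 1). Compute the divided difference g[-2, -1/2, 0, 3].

g[-2,-1/2] = (0 - 3) / (-1/2 - (-2)) = -2
g[-1/2,0] = (-9 - 0) / (0 - (-1/2)) = -18
g[0,3] = (1 - (-9)) / (3 - 0) = 10/3
g[-2,-1/2,0] = (-18 - (-2)) / (0 - (-2)) = -8
g[-1/2,0,3] = (10/3 - (-18)) / (3 - (-1/2)) = 128/21
g[-2,-1/2,0,3] = (128/21 - (-8)) / (3 - (-2)) = 296/105

296/105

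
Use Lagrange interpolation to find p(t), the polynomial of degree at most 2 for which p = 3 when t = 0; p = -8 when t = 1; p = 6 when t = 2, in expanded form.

p(t) = (25/2)t^2 - (47/2)t + 3

Build the Lagrange basis polynomials:
L_0(t) = (t - 1)(t - 2) / [2] = (1/2)t^2 - (3/2)t + 1
L_1(t) = t(t - 2) / [-1] = -t^2 + 2t
L_2(t) = t(t - 1) / [2] = (1/2)t^2 - (1/2)t
p(t) = 3·L_0 + (-8)·L_1 + 6·L_2
  3·L_0(t) = (3/2)t^2 - (9/2)t + 3
  (-8)·L_1(t) = 8t^2 - 16t
  6·L_2(t) = 3t^2 - 3t
Adding term by term: (25/2)t^2 - (47/2)t + 3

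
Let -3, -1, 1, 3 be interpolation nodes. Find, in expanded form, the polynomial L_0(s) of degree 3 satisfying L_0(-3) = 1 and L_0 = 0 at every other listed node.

L_0(s) = -(1/48)s^3 + (1/16)s^2 + (1/48)s - 1/16

L_0(s) = (s + 1)(s - 1)(s - 3) / [(-2)·(-4)·(-6)]
       = (s^3 - 3s^2 - s + 3) / (-48)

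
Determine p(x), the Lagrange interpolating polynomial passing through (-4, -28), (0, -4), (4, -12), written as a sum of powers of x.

p(x) = -x^2 + 2x - 4

Build the Lagrange basis polynomials:
L_0(x) = x(x - 4) / [32] = (1/32)x^2 - (1/8)x
L_1(x) = (x + 4)(x - 4) / [-16] = -(1/16)x^2 + 1
L_2(x) = (x + 4)x / [32] = (1/32)x^2 + (1/8)x
p(x) = (-28)·L_0 + (-4)·L_1 + (-12)·L_2
  (-28)·L_0(x) = -(7/8)x^2 + (7/2)x
  (-4)·L_1(x) = (1/4)x^2 - 4
  (-12)·L_2(x) = -(3/8)x^2 - (3/2)x
Adding term by term: -x^2 + 2x - 4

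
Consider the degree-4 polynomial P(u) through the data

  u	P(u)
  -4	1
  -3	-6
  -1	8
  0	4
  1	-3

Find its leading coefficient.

21/40

L_0(u) = (u + 3)(u + 1)u(u - 1) / [60] = (1/60)u^4 + (1/20)u^3 - (1/60)u^2 - (1/20)u
L_1(u) = (u + 4)(u + 1)u(u - 1) / [-24] = -(1/24)u^4 - (1/6)u^3 + (1/24)u^2 + (1/6)u
L_2(u) = (u + 4)(u + 3)u(u - 1) / [12] = (1/12)u^4 + (1/2)u^3 + (5/12)u^2 - u
L_3(u) = (u + 4)(u + 3)(u + 1)(u - 1) / [-12] = -(1/12)u^4 - (7/12)u^3 - (11/12)u^2 + (7/12)u + 1
L_4(u) = (u + 4)(u + 3)(u + 1)u / [40] = (1/40)u^4 + (1/5)u^3 + (19/40)u^2 + (3/10)u
P(u) = 1·L_0 + (-6)·L_1 + 8·L_2 + 4·L_3 + (-3)·L_4
Only the coefficient of u^4 is needed; take it from each L_i and combine:
1·(1/60) + (-6)·(-1/24) + 8·(1/12) + 4·(-1/12) + (-3)·(1/40) = 21/40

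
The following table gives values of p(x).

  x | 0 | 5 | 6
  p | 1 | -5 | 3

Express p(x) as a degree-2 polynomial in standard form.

L_0(x) = (x - 5)(x - 6) / [30] = (1/30)x^2 - (11/30)x + 1
L_1(x) = x(x - 6) / [-5] = -(1/5)x^2 + (6/5)x
L_2(x) = x(x - 5) / [6] = (1/6)x^2 - (5/6)x
p(x) = 1·L_0 + (-5)·L_1 + 3·L_2
  1·L_0(x) = (1/30)x^2 - (11/30)x + 1
  (-5)·L_1(x) = x^2 - 6x
  3·L_2(x) = (1/2)x^2 - (5/2)x
Adding term by term: (23/15)x^2 - (133/15)x + 1

p(x) = (23/15)x^2 - (133/15)x + 1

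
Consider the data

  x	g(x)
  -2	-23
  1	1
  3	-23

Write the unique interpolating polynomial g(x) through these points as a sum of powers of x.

g(x) = -4x^2 + 4x + 1

Newton's divided differences:
g[-2,1] = (1 - (-23)) / (1 - (-2)) = 8
g[1,3] = (-23 - 1) / (3 - 1) = -12
g[-2,1,3] = (-12 - 8) / (3 - (-2)) = -4
g(x) = -23 + 8·(x + 2) + (-4)·(x + 2)(x - 1)
Expanding: g(x) = -4x^2 + 4x + 1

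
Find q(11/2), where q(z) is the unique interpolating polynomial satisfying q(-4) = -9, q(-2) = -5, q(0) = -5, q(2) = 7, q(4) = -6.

-172655/2048

Using Newton's divided-difference form:
q[-4,-2] = (-5 - (-9)) / (-2 - (-4)) = 2
q[-2,0] = (-5 - (-5)) / (0 - (-2)) = 0
q[0,2] = (7 - (-5)) / (2 - 0) = 6
q[2,4] = (-6 - 7) / (4 - 2) = -13/2
q[-4,-2,0] = (0 - 2) / (0 - (-4)) = -1/2
q[-2,0,2] = (6 - 0) / (2 - (-2)) = 3/2
q[0,2,4] = (-13/2 - 6) / (4 - 0) = -25/8
q[-4,-2,0,2] = (3/2 - (-1/2)) / (2 - (-4)) = 1/3
q[-2,0,2,4] = (-25/8 - 3/2) / (4 - (-2)) = -37/48
q[-4,-2,0,2,4] = (-37/48 - 1/3) / (4 - (-4)) = -53/384
q(11/2) = -9 + 2·(19/2) + (-1/2)·(19/2)·(15/2) + (1/3)·(19/2)·(15/2)·(11/2) + (-53/384)·(19/2)·(15/2)·(11/2)·(7/2) = -172655/2048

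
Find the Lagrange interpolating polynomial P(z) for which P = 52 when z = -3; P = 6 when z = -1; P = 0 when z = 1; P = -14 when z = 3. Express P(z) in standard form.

Build the Lagrange basis polynomials:
L_0(z) = (z + 1)(z - 1)(z - 3) / [-48] = -(1/48)z^3 + (1/16)z^2 + (1/48)z - 1/16
L_1(z) = (z + 3)(z - 1)(z - 3) / [16] = (1/16)z^3 - (1/16)z^2 - (9/16)z + 9/16
L_2(z) = (z + 3)(z + 1)(z - 3) / [-16] = -(1/16)z^3 - (1/16)z^2 + (9/16)z + 9/16
L_3(z) = (z + 3)(z + 1)(z - 1) / [48] = (1/48)z^3 + (1/16)z^2 - (1/48)z - 1/16
P(z) = 52·L_0 + 6·L_1 + 0·L_2 + (-14)·L_3
  52·L_0(z) = -(13/12)z^3 + (13/4)z^2 + (13/12)z - 13/4
  6·L_1(z) = (3/8)z^3 - (3/8)z^2 - (27/8)z + 27/8
  0·L_2(z) = 0
  (-14)·L_3(z) = -(7/24)z^3 - (7/8)z^2 + (7/24)z + 7/8
Adding term by term: -z^3 + 2z^2 - 2z + 1

P(z) = -z^3 + 2z^2 - 2z + 1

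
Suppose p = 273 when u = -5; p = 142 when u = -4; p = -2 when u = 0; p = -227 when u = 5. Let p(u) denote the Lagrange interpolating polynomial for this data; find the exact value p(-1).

L_0(-1) = (3)·(-1)·(-6)/[(-1)·(-5)·(-10)] = -9/25
L_1(-1) = (4)·(-1)·(-6)/[(1)·(-4)·(-9)] = 2/3
L_2(-1) = (4)·(3)·(-6)/[(5)·(4)·(-5)] = 18/25
L_3(-1) = (4)·(3)·(-1)/[(10)·(9)·(5)] = -2/75
Sum: 273·(-9/25) + 142·(2/3) + (-2)·(18/25) + (-227)·(-2/75) = 1

1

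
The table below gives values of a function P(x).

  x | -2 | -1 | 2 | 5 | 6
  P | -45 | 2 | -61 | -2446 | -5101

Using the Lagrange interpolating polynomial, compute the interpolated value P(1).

Evaluate each Lagrange basis at x = 1:
L_0(1) = (2)·(-1)·(-4)·(-5)/[(-1)·(-4)·(-7)·(-8)] = -5/28
L_1(1) = (3)·(-1)·(-4)·(-5)/[(1)·(-3)·(-6)·(-7)] = 10/21
L_2(1) = (3)·(2)·(-4)·(-5)/[(4)·(3)·(-3)·(-4)] = 5/6
L_3(1) = (3)·(2)·(-1)·(-5)/[(7)·(6)·(3)·(-1)] = -5/21
L_4(1) = (3)·(2)·(-1)·(-4)/[(8)·(7)·(4)·(1)] = 3/28
Sum: (-45)·(-5/28) + 2·(10/21) + (-61)·(5/6) + (-2446)·(-5/21) + (-5101)·(3/28) = -6

-6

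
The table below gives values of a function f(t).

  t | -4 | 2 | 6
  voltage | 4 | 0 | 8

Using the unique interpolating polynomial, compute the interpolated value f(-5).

98/15

Using Newton's divided-difference form:
f[-4,2] = (0 - 4) / (2 - (-4)) = -2/3
f[2,6] = (8 - 0) / (6 - 2) = 2
f[-4,2,6] = (2 - (-2/3)) / (6 - (-4)) = 4/15
f(-5) = 4 + (-2/3)·(-1) + (4/15)·(-1)·(-7) = 98/15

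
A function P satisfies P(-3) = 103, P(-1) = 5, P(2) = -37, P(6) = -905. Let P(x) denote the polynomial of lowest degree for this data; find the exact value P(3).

-119

L_0(3) = (4)·(1)·(-3)/[(-2)·(-5)·(-9)] = 2/15
L_1(3) = (6)·(1)·(-3)/[(2)·(-3)·(-7)] = -3/7
L_2(3) = (6)·(4)·(-3)/[(5)·(3)·(-4)] = 6/5
L_3(3) = (6)·(4)·(1)/[(9)·(7)·(4)] = 2/21
Sum: 103·(2/15) + 5·(-3/7) + (-37)·(6/5) + (-905)·(2/21) = -119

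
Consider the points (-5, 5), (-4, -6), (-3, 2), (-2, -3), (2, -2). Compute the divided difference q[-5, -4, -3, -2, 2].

113/120

q[-5,-4] = (-6 - 5) / (-4 - (-5)) = -11
q[-4,-3] = (2 - (-6)) / (-3 - (-4)) = 8
q[-3,-2] = (-3 - 2) / (-2 - (-3)) = -5
q[-2,2] = (-2 - (-3)) / (2 - (-2)) = 1/4
q[-5,-4,-3] = (8 - (-11)) / (-3 - (-5)) = 19/2
q[-4,-3,-2] = (-5 - 8) / (-2 - (-4)) = -13/2
q[-3,-2,2] = (1/4 - (-5)) / (2 - (-3)) = 21/20
q[-5,-4,-3,-2] = (-13/2 - 19/2) / (-2 - (-5)) = -16/3
q[-4,-3,-2,2] = (21/20 - (-13/2)) / (2 - (-4)) = 151/120
q[-5,-4,-3,-2,2] = (151/120 - (-16/3)) / (2 - (-5)) = 113/120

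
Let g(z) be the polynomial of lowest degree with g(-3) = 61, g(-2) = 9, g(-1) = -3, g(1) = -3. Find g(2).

Evaluate each Lagrange basis at z = 2:
L_0(2) = (4)·(3)·(1)/[(-1)·(-2)·(-4)] = -3/2
L_1(2) = (5)·(3)·(1)/[(1)·(-1)·(-3)] = 5
L_2(2) = (5)·(4)·(1)/[(2)·(1)·(-2)] = -5
L_3(2) = (5)·(4)·(3)/[(4)·(3)·(2)] = 5/2
Sum: 61·(-3/2) + 9·(5) + (-3)·(-5) + (-3)·(5/2) = -39

-39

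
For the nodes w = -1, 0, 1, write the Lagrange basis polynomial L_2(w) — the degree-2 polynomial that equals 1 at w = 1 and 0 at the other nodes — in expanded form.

L_2(w) = (1/2)w^2 + (1/2)w

L_2(w) = (w + 1)w / [(2)·(1)]
       = (w^2 + w) / (2)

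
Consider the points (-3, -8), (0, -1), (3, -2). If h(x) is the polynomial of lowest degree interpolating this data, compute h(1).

-4/9

L_0(1) = (1)·(-2)/[(-3)·(-6)] = -1/9
L_1(1) = (4)·(-2)/[(3)·(-3)] = 8/9
L_2(1) = (4)·(1)/[(6)·(3)] = 2/9
Sum: (-8)·(-1/9) + (-1)·(8/9) + (-2)·(2/9) = -4/9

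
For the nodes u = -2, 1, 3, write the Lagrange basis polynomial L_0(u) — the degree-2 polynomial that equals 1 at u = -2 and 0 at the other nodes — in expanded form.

L_0(u) = (1/15)u^2 - (4/15)u + 1/5

L_0(u) = (u - 1)(u - 3) / [(-3)·(-5)]
       = (u^2 - 4u + 3) / (15)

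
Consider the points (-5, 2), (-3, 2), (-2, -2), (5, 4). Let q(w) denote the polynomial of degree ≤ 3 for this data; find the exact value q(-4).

521/140

Evaluate each Lagrange basis at w = -4:
L_0(-4) = (-1)·(-2)·(-9)/[(-2)·(-3)·(-10)] = 3/10
L_1(-4) = (1)·(-2)·(-9)/[(2)·(-1)·(-8)] = 9/8
L_2(-4) = (1)·(-1)·(-9)/[(3)·(1)·(-7)] = -3/7
L_3(-4) = (1)·(-1)·(-2)/[(10)·(8)·(7)] = 1/280
Sum: 2·(3/10) + 2·(9/8) + (-2)·(-3/7) + 4·(1/280) = 521/140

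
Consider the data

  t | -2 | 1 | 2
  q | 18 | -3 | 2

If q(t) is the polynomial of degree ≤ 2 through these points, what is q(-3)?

37

L_0(-3) = (-4)·(-5)/[(-3)·(-4)] = 5/3
L_1(-3) = (-1)·(-5)/[(3)·(-1)] = -5/3
L_2(-3) = (-1)·(-4)/[(4)·(1)] = 1
Sum: 18·(5/3) + (-3)·(-5/3) + 2·(1) = 37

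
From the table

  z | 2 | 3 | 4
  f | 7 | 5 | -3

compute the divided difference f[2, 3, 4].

-3

f[2,3] = (5 - 7) / (3 - 2) = -2
f[3,4] = (-3 - 5) / (4 - 3) = -8
f[2,3,4] = (-8 - (-2)) / (4 - 2) = -3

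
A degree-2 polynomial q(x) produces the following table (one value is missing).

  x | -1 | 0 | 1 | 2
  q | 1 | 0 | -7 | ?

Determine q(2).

-20

The 3 known values determine q uniquely (degree ≤ 2).
L_0(2) = (2)·(1)/[(-1)·(-2)] = 1
L_1(2) = (3)·(1)/[(1)·(-1)] = -3
L_2(2) = (3)·(2)/[(2)·(1)] = 3
Sum: 1·(1) + 0 + (-7)·(3) = -20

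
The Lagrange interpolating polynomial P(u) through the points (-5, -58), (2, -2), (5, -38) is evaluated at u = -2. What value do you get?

L_0(-2) = (-4)·(-7)/[(-7)·(-10)] = 2/5
L_1(-2) = (3)·(-7)/[(7)·(-3)] = 1
L_2(-2) = (3)·(-4)/[(10)·(3)] = -2/5
Sum: (-58)·(2/5) + (-2)·(1) + (-38)·(-2/5) = -10

-10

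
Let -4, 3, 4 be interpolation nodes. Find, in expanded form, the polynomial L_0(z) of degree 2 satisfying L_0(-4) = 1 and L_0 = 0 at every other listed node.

L_0(z) = (z - 3)(z - 4) / [(-7)·(-8)]
       = (z^2 - 7z + 12) / (56)

L_0(z) = (1/56)z^2 - (1/8)z + 3/14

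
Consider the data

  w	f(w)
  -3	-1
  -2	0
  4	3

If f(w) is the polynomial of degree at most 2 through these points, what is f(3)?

Evaluate each Lagrange basis at w = 3:
L_0(3) = (5)·(-1)/[(-1)·(-7)] = -5/7
L_1(3) = (6)·(-1)/[(1)·(-6)] = 1
L_2(3) = (6)·(5)/[(7)·(6)] = 5/7
Sum: (-1)·(-5/7) + 0 + 3·(5/7) = 20/7

20/7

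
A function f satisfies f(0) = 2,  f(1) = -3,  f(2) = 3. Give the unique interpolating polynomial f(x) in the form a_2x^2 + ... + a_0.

Newton's divided differences:
f[0,1] = (-3 - 2) / (1 - 0) = -5
f[1,2] = (3 - (-3)) / (2 - 1) = 6
f[0,1,2] = (6 - (-5)) / (2 - 0) = 11/2
f(x) = 2 + (-5)·x + (11/2)·x(x - 1)
Expanding: f(x) = (11/2)x^2 - (21/2)x + 2

f(x) = (11/2)x^2 - (21/2)x + 2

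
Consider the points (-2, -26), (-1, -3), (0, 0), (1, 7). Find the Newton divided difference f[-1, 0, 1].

2

f[-1,0] = (0 - (-3)) / (0 - (-1)) = 3
f[0,1] = (7 - 0) / (1 - 0) = 7
f[-1,0,1] = (7 - 3) / (1 - (-1)) = 2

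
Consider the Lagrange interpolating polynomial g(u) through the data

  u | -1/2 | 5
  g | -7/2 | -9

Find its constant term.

L_0(u) = (u - 5) / [-11/2] = -(2/11)u + 10/11
L_1(u) = (u + 1/2) / [11/2] = (2/11)u + 1/11
g(u) = (-7/2)·L_0 + (-9)·L_1
Only the constant term is needed; take it from each L_i and combine:
(-7/2)·(10/11) + (-9)·(1/11) = -4

-4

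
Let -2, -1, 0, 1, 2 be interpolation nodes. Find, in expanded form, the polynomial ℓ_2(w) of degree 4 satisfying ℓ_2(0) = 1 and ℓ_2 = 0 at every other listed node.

ℓ_2(w) = (w + 2)(w + 1)(w - 1)(w - 2) / [(2)·(1)·(-1)·(-2)]
       = (w^4 - 5w^2 + 4) / (4)

ℓ_2(w) = (1/4)w^4 - (5/4)w^2 + 1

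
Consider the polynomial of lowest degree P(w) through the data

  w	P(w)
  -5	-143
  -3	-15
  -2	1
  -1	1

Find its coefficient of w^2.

Build the Lagrange basis polynomials:
L_0(w) = (w + 3)(w + 2)(w + 1) / [-24] = -(1/24)w^3 - (1/4)w^2 - (11/24)w - 1/4
L_1(w) = (w + 5)(w + 2)(w + 1) / [4] = (1/4)w^3 + 2w^2 + (17/4)w + 5/2
L_2(w) = (w + 5)(w + 3)(w + 1) / [-3] = -(1/3)w^3 - 3w^2 - (23/3)w - 5
L_3(w) = (w + 5)(w + 3)(w + 2) / [8] = (1/8)w^3 + (5/4)w^2 + (31/8)w + 15/4
P(w) = (-143)·L_0 + (-15)·L_1 + 1·L_2 + 1·L_3
Only the coefficient of w^2 is needed; take it from each L_i and combine:
(-143)·(-1/4) + (-15)·(2) + 1·(-3) + 1·(5/4) = 4

4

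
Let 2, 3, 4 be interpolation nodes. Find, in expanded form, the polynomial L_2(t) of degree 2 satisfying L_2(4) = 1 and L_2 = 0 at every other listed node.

L_2(t) = (1/2)t^2 - (5/2)t + 3

L_2(t) = (t - 2)(t - 3) / [(2)·(1)]
       = (t^2 - 5t + 6) / (2)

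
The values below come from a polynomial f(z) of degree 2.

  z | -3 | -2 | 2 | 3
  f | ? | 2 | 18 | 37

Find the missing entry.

13

The 3 known values determine f uniquely (degree ≤ 2).
Evaluate each Lagrange basis at z = -3:
L_0(-3) = (-5)·(-6)/[(-4)·(-5)] = 3/2
L_1(-3) = (-1)·(-6)/[(4)·(-1)] = -3/2
L_2(-3) = (-1)·(-5)/[(5)·(1)] = 1
Sum: 2·(3/2) + 18·(-3/2) + 37·(1) = 13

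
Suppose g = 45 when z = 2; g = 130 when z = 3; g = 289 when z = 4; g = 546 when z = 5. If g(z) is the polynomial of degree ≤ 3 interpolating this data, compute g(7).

1450

L_0(7) = (4)·(3)·(2)/[(-1)·(-2)·(-3)] = -4
L_1(7) = (5)·(3)·(2)/[(1)·(-1)·(-2)] = 15
L_2(7) = (5)·(4)·(2)/[(2)·(1)·(-1)] = -20
L_3(7) = (5)·(4)·(3)/[(3)·(2)·(1)] = 10
Sum: 45·(-4) + 130·(15) + 289·(-20) + 546·(10) = 1450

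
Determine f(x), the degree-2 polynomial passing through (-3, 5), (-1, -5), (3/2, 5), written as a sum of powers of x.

Newton's divided differences:
f[-3,-1] = (-5 - 5) / (-1 - (-3)) = -5
f[-1,3/2] = (5 - (-5)) / (3/2 - (-1)) = 4
f[-3,-1,3/2] = (4 - (-5)) / (3/2 - (-3)) = 2
f(x) = 5 + (-5)·(x + 3) + 2·(x + 3)(x + 1)
Expanding: f(x) = 2x^2 + 3x - 4

f(x) = 2x^2 + 3x - 4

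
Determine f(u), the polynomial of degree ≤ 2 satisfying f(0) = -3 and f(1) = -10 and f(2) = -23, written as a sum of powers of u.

L_0(u) = (u - 1)(u - 2) / [2] = (1/2)u^2 - (3/2)u + 1
L_1(u) = u(u - 2) / [-1] = -u^2 + 2u
L_2(u) = u(u - 1) / [2] = (1/2)u^2 - (1/2)u
f(u) = (-3)·L_0 + (-10)·L_1 + (-23)·L_2
  (-3)·L_0(u) = -(3/2)u^2 + (9/2)u - 3
  (-10)·L_1(u) = 10u^2 - 20u
  (-23)·L_2(u) = -(23/2)u^2 + (23/2)u
Adding term by term: -3u^2 - 4u - 3

f(u) = -3u^2 - 4u - 3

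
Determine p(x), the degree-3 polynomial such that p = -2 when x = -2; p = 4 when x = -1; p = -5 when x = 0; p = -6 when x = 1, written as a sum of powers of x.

p(x) = (23/6)x^3 + 4x^2 - (53/6)x - 5

Newton's divided differences:
p[-2,-1] = (4 - (-2)) / (-1 - (-2)) = 6
p[-1,0] = (-5 - 4) / (0 - (-1)) = -9
p[0,1] = (-6 - (-5)) / (1 - 0) = -1
p[-2,-1,0] = (-9 - 6) / (0 - (-2)) = -15/2
p[-1,0,1] = (-1 - (-9)) / (1 - (-1)) = 4
p[-2,-1,0,1] = (4 - (-15/2)) / (1 - (-2)) = 23/6
p(x) = -2 + 6·(x + 2) + (-15/2)·(x + 2)(x + 1) + (23/6)·(x + 2)(x + 1)x
Expanding: p(x) = (23/6)x^3 + 4x^2 - (53/6)x - 5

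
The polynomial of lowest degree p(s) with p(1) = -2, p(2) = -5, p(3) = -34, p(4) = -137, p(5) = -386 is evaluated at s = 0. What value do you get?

L_0(0) = (-2)·(-3)·(-4)·(-5)/[(-1)·(-2)·(-3)·(-4)] = 5
L_1(0) = (-1)·(-3)·(-4)·(-5)/[(1)·(-1)·(-2)·(-3)] = -10
L_2(0) = (-1)·(-2)·(-4)·(-5)/[(2)·(1)·(-1)·(-2)] = 10
L_3(0) = (-1)·(-2)·(-3)·(-5)/[(3)·(2)·(1)·(-1)] = -5
L_4(0) = (-1)·(-2)·(-3)·(-4)/[(4)·(3)·(2)·(1)] = 1
Sum: (-2)·(5) + (-5)·(-10) + (-34)·(10) + (-137)·(-5) + (-386)·(1) = -1

-1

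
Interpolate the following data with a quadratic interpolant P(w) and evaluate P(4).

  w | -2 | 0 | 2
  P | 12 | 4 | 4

Evaluate each Lagrange basis at w = 4:
L_0(4) = (4)·(2)/[(-2)·(-4)] = 1
L_1(4) = (6)·(2)/[(2)·(-2)] = -3
L_2(4) = (6)·(4)/[(4)·(2)] = 3
Sum: 12·(1) + 4·(-3) + 4·(3) = 12

12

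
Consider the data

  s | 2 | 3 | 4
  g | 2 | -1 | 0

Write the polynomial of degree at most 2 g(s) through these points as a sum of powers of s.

g(s) = 2s^2 - 13s + 20

Newton's divided differences:
g[2,3] = (-1 - 2) / (3 - 2) = -3
g[3,4] = (0 - (-1)) / (4 - 3) = 1
g[2,3,4] = (1 - (-3)) / (4 - 2) = 2
g(s) = 2 + (-3)·(s - 2) + 2·(s - 2)(s - 3)
Expanding: g(s) = 2s^2 - 13s + 20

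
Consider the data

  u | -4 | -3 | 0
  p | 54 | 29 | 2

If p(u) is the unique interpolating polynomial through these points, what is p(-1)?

Evaluate each Lagrange basis at u = -1:
L_0(-1) = (2)·(-1)/[(-1)·(-4)] = -1/2
L_1(-1) = (3)·(-1)/[(1)·(-3)] = 1
L_2(-1) = (3)·(2)/[(4)·(3)] = 1/2
Sum: 54·(-1/2) + 29·(1) + 2·(1/2) = 3

3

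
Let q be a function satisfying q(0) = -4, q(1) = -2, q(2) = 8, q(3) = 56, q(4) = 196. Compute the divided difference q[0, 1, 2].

4

q[0,1] = (-2 - (-4)) / (1 - 0) = 2
q[1,2] = (8 - (-2)) / (2 - 1) = 10
q[0,1,2] = (10 - 2) / (2 - 0) = 4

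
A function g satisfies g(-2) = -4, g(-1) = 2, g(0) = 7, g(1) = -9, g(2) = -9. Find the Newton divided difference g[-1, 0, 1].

-21/2

g[-1,0] = (7 - 2) / (0 - (-1)) = 5
g[0,1] = (-9 - 7) / (1 - 0) = -16
g[-1,0,1] = (-16 - 5) / (1 - (-1)) = -21/2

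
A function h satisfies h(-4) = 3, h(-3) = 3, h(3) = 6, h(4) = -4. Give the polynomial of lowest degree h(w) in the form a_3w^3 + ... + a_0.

L_0(w) = (w + 3)(w - 3)(w - 4) / [-56] = -(1/56)w^3 + (1/14)w^2 + (9/56)w - 9/14
L_1(w) = (w + 4)(w - 3)(w - 4) / [42] = (1/42)w^3 - (1/14)w^2 - (8/21)w + 8/7
L_2(w) = (w + 4)(w + 3)(w - 4) / [-42] = -(1/42)w^3 - (1/14)w^2 + (8/21)w + 8/7
L_3(w) = (w + 4)(w + 3)(w - 3) / [56] = (1/56)w^3 + (1/14)w^2 - (9/56)w - 9/14
h(w) = 3·L_0 + 3·L_1 + 6·L_2 + (-4)·L_3
  3·L_0(w) = -(3/56)w^3 + (3/14)w^2 + (27/56)w - 27/14
  3·L_1(w) = (1/14)w^3 - (3/14)w^2 - (8/7)w + 24/7
  6·L_2(w) = -(1/7)w^3 - (3/7)w^2 + (16/7)w + 48/7
  (-4)·L_3(w) = -(1/14)w^3 - (2/7)w^2 + (9/14)w + 18/7
Adding term by term: -(11/56)w^3 - (5/7)w^2 + (127/56)w + 153/14

h(w) = -(11/56)w^3 - (5/7)w^2 + (127/56)w + 153/14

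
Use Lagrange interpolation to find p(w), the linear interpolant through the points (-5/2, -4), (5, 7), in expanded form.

p(w) = (22/15)w - 1/3

Build the Lagrange basis polynomials:
L_0(w) = (w - 5) / [-15/2] = -(2/15)w + 2/3
L_1(w) = (w + 5/2) / [15/2] = (2/15)w + 1/3
p(w) = (-4)·L_0 + 7·L_1
  (-4)·L_0(w) = (8/15)w - 8/3
  7·L_1(w) = (14/15)w + 7/3
Adding term by term: (22/15)w - 1/3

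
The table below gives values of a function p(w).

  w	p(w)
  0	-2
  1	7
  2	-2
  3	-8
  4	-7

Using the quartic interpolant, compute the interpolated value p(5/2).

Evaluate each Lagrange basis at w = 5/2:
L_0(5/2) = (3/2)·(1/2)·(-1/2)·(-3/2)/[(-1)·(-2)·(-3)·(-4)] = 3/128
L_1(5/2) = (5/2)·(1/2)·(-1/2)·(-3/2)/[(1)·(-1)·(-2)·(-3)] = -5/32
L_2(5/2) = (5/2)·(3/2)·(-1/2)·(-3/2)/[(2)·(1)·(-1)·(-2)] = 45/64
L_3(5/2) = (5/2)·(3/2)·(1/2)·(-3/2)/[(3)·(2)·(1)·(-1)] = 15/32
L_4(5/2) = (5/2)·(3/2)·(1/2)·(-1/2)/[(4)·(3)·(2)·(1)] = -5/128
Sum: (-2)·(3/128) + 7·(-5/32) + (-2)·(45/64) + (-8)·(15/32) + (-7)·(-5/128) = -771/128

-771/128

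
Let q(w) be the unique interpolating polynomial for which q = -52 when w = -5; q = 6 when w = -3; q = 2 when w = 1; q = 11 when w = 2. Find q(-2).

11

Evaluate each Lagrange basis at w = -2:
L_0(-2) = (1)·(-3)·(-4)/[(-2)·(-6)·(-7)] = -1/7
L_1(-2) = (3)·(-3)·(-4)/[(2)·(-4)·(-5)] = 9/10
L_2(-2) = (3)·(1)·(-4)/[(6)·(4)·(-1)] = 1/2
L_3(-2) = (3)·(1)·(-3)/[(7)·(5)·(1)] = -9/35
Sum: (-52)·(-1/7) + 6·(9/10) + 2·(1/2) + 11·(-9/35) = 11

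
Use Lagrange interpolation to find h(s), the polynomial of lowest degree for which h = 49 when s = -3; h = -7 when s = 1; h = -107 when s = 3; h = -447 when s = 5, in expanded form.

h(s) = -3s^3 - 3s^2 + s - 2

Build the Lagrange basis polynomials:
L_0(s) = (s - 1)(s - 3)(s - 5) / [-192] = -(1/192)s^3 + (3/64)s^2 - (23/192)s + 5/64
L_1(s) = (s + 3)(s - 3)(s - 5) / [32] = (1/32)s^3 - (5/32)s^2 - (9/32)s + 45/32
L_2(s) = (s + 3)(s - 1)(s - 5) / [-24] = -(1/24)s^3 + (1/8)s^2 + (13/24)s - 5/8
L_3(s) = (s + 3)(s - 1)(s - 3) / [64] = (1/64)s^3 - (1/64)s^2 - (9/64)s + 9/64
h(s) = 49·L_0 + (-7)·L_1 + (-107)·L_2 + (-447)·L_3
  49·L_0(s) = -(49/192)s^3 + (147/64)s^2 - (1127/192)s + 245/64
  (-7)·L_1(s) = -(7/32)s^3 + (35/32)s^2 + (63/32)s - 315/32
  (-107)·L_2(s) = (107/24)s^3 - (107/8)s^2 - (1391/24)s + 535/8
  (-447)·L_3(s) = -(447/64)s^3 + (447/64)s^2 + (4023/64)s - 4023/64
Adding term by term: -3s^3 - 3s^2 + s - 2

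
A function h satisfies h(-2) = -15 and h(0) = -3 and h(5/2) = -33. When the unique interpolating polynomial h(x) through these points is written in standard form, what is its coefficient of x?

-2

Build the Lagrange basis polynomials:
L_0(x) = x(x - 5/2) / [9] = (1/9)x^2 - (5/18)x
L_1(x) = (x + 2)(x - 5/2) / [-5] = -(1/5)x^2 + (1/10)x + 1
L_2(x) = (x + 2)x / [45/4] = (4/45)x^2 + (8/45)x
h(x) = (-15)·L_0 + (-3)·L_1 + (-33)·L_2
Only the coefficient of x is needed; take it from each L_i and combine:
(-15)·(-5/18) + (-3)·(1/10) + (-33)·(8/45) = -2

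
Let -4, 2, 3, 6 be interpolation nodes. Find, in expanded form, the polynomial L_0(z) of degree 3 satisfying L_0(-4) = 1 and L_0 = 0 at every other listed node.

L_0(z) = -(1/420)z^3 + (11/420)z^2 - (3/35)z + 3/35

L_0(z) = (z - 2)(z - 3)(z - 6) / [(-6)·(-7)·(-10)]
       = (z^3 - 11z^2 + 36z - 36) / (-420)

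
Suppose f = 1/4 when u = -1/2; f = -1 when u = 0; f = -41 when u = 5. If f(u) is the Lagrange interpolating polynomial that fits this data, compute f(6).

-55

L_0(6) = (6)·(1)/[(-1/2)·(-11/2)] = 24/11
L_1(6) = (13/2)·(1)/[(1/2)·(-5)] = -13/5
L_2(6) = (13/2)·(6)/[(11/2)·(5)] = 78/55
Sum: 1/4·(24/11) + (-1)·(-13/5) + (-41)·(78/55) = -55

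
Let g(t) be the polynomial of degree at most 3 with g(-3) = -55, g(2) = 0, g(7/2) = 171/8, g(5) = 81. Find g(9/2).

445/8

Using Newton's divided-difference form:
g[-3,2] = (0 - (-55)) / (2 - (-3)) = 11
g[2,7/2] = (171/8 - 0) / (7/2 - 2) = 57/4
g[7/2,5] = (81 - 171/8) / (5 - 7/2) = 159/4
g[-3,2,7/2] = (57/4 - 11) / (7/2 - (-3)) = 1/2
g[2,7/2,5] = (159/4 - 57/4) / (5 - 2) = 17/2
g[-3,2,7/2,5] = (17/2 - 1/2) / (5 - (-3)) = 1
g(9/2) = -55 + 11·(15/2) + (1/2)·(15/2)·(5/2) + 1·(15/2)·(5/2)·(1) = 445/8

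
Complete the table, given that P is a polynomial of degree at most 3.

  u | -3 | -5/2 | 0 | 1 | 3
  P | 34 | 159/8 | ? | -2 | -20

The 4 known values determine P uniquely (degree ≤ 3).
Evaluate each Lagrange basis at u = 0:
L_0(0) = (5/2)·(-1)·(-3)/[(-1/2)·(-4)·(-6)] = -5/8
L_1(0) = (3)·(-1)·(-3)/[(1/2)·(-7/2)·(-11/2)] = 72/77
L_2(0) = (3)·(5/2)·(-3)/[(4)·(7/2)·(-2)] = 45/56
L_3(0) = (3)·(5/2)·(-1)/[(6)·(11/2)·(2)] = -5/44
Sum: 34·(-5/8) + 159/8·(72/77) + (-2)·(45/56) + (-20)·(-5/44) = -2

-2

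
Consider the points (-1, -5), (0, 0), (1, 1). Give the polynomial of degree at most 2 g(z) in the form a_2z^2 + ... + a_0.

Newton's divided differences:
g[-1,0] = (0 - (-5)) / (0 - (-1)) = 5
g[0,1] = (1 - 0) / (1 - 0) = 1
g[-1,0,1] = (1 - 5) / (1 - (-1)) = -2
g(z) = -5 + 5·(z + 1) + (-2)·(z + 1)z
Expanding: g(z) = -2z^2 + 3z

g(z) = -2z^2 + 3z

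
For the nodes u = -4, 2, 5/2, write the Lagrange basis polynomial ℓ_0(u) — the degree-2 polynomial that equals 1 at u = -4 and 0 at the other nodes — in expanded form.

ℓ_0(u) = (1/39)u^2 - (3/26)u + 5/39

ℓ_0(u) = (u - 2)(u - 5/2) / [(-6)·(-13/2)]
       = (u^2 - (9/2)u + 5) / (39)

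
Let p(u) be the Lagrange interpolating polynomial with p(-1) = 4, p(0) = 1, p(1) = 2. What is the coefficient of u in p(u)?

L_0(u) = u(u - 1) / [2] = (1/2)u^2 - (1/2)u
L_1(u) = (u + 1)(u - 1) / [-1] = -u^2 + 1
L_2(u) = (u + 1)u / [2] = (1/2)u^2 + (1/2)u
p(u) = 4·L_0 + 1·L_1 + 2·L_2
Only the coefficient of u is needed; take it from each L_i and combine:
4·(-1/2) + 1·(0) + 2·(1/2) = -1

-1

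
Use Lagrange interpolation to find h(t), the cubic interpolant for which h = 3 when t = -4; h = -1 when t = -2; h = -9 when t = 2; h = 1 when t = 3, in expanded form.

h(t) = (12/35)t^3 + (48/35)t^2 - (118/35)t - 367/35

L_0(t) = (t + 2)(t - 2)(t - 3) / [-84] = -(1/84)t^3 + (1/28)t^2 + (1/21)t - 1/7
L_1(t) = (t + 4)(t - 2)(t - 3) / [40] = (1/40)t^3 - (1/40)t^2 - (7/20)t + 3/5
L_2(t) = (t + 4)(t + 2)(t - 3) / [-24] = -(1/24)t^3 - (1/8)t^2 + (5/12)t + 1
L_3(t) = (t + 4)(t + 2)(t - 2) / [35] = (1/35)t^3 + (4/35)t^2 - (4/35)t - 16/35
h(t) = 3·L_0 + (-1)·L_1 + (-9)·L_2 + 1·L_3
  3·L_0(t) = -(1/28)t^3 + (3/28)t^2 + (1/7)t - 3/7
  (-1)·L_1(t) = -(1/40)t^3 + (1/40)t^2 + (7/20)t - 3/5
  (-9)·L_2(t) = (3/8)t^3 + (9/8)t^2 - (15/4)t - 9
  1·L_3(t) = (1/35)t^3 + (4/35)t^2 - (4/35)t - 16/35
Adding term by term: (12/35)t^3 + (48/35)t^2 - (118/35)t - 367/35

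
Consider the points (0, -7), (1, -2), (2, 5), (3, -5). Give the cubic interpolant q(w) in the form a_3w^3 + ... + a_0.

q(w) = -(19/6)w^3 + (21/2)w^2 - (7/3)w - 7

Build the Lagrange basis polynomials:
L_0(w) = (w - 1)(w - 2)(w - 3) / [-6] = -(1/6)w^3 + w^2 - (11/6)w + 1
L_1(w) = w(w - 2)(w - 3) / [2] = (1/2)w^3 - (5/2)w^2 + 3w
L_2(w) = w(w - 1)(w - 3) / [-2] = -(1/2)w^3 + 2w^2 - (3/2)w
L_3(w) = w(w - 1)(w - 2) / [6] = (1/6)w^3 - (1/2)w^2 + (1/3)w
q(w) = (-7)·L_0 + (-2)·L_1 + 5·L_2 + (-5)·L_3
  (-7)·L_0(w) = (7/6)w^3 - 7w^2 + (77/6)w - 7
  (-2)·L_1(w) = -w^3 + 5w^2 - 6w
  5·L_2(w) = -(5/2)w^3 + 10w^2 - (15/2)w
  (-5)·L_3(w) = -(5/6)w^3 + (5/2)w^2 - (5/3)w
Adding term by term: -(19/6)w^3 + (21/2)w^2 - (7/3)w - 7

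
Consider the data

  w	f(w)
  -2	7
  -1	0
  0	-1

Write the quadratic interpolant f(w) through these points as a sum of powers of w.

Newton's divided differences:
f[-2,-1] = (0 - 7) / (-1 - (-2)) = -7
f[-1,0] = (-1 - 0) / (0 - (-1)) = -1
f[-2,-1,0] = (-1 - (-7)) / (0 - (-2)) = 3
f(w) = 7 + (-7)·(w + 2) + 3·(w + 2)(w + 1)
Expanding: f(w) = 3w^2 + 2w - 1

f(w) = 3w^2 + 2w - 1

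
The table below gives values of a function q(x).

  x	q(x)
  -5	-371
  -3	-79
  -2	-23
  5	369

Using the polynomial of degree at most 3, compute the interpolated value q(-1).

-3

Using Newton's divided-difference form:
q[-5,-3] = (-79 - (-371)) / (-3 - (-5)) = 146
q[-3,-2] = (-23 - (-79)) / (-2 - (-3)) = 56
q[-2,5] = (369 - (-23)) / (5 - (-2)) = 56
q[-5,-3,-2] = (56 - 146) / (-2 - (-5)) = -30
q[-3,-2,5] = (56 - 56) / (5 - (-3)) = 0
q[-5,-3,-2,5] = (0 - (-30)) / (5 - (-5)) = 3
q(-1) = -371 + 146·(4) + (-30)·(4)·(2) + 3·(4)·(2)·(1) = -3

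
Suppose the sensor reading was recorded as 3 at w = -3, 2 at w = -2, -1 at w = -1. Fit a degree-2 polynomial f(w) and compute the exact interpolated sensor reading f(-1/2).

Evaluate each Lagrange basis at w = -1/2:
L_0(-1/2) = (3/2)·(1/2)/[(-1)·(-2)] = 3/8
L_1(-1/2) = (5/2)·(1/2)/[(1)·(-1)] = -5/4
L_2(-1/2) = (5/2)·(3/2)/[(2)·(1)] = 15/8
Sum: 3·(3/8) + 2·(-5/4) + (-1)·(15/8) = -13/4

-13/4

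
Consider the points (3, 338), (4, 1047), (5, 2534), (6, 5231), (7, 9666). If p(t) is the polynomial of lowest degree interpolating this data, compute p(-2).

Evaluate each Lagrange basis at t = -2:
L_0(-2) = (-6)·(-7)·(-8)·(-9)/[(-1)·(-2)·(-3)·(-4)] = 126
L_1(-2) = (-5)·(-7)·(-8)·(-9)/[(1)·(-1)·(-2)·(-3)] = -420
L_2(-2) = (-5)·(-6)·(-8)·(-9)/[(2)·(1)·(-1)·(-2)] = 540
L_3(-2) = (-5)·(-6)·(-7)·(-9)/[(3)·(2)·(1)·(-1)] = -315
L_4(-2) = (-5)·(-6)·(-7)·(-8)/[(4)·(3)·(2)·(1)] = 70
Sum: 338·(126) + 1047·(-420) + 2534·(540) + 5231·(-315) + 9666·(70) = 63

63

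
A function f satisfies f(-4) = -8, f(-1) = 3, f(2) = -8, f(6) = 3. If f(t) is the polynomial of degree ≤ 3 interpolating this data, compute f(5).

-127/20

L_0(5) = (6)·(3)·(-1)/[(-3)·(-6)·(-10)] = 1/10
L_1(5) = (9)·(3)·(-1)/[(3)·(-3)·(-7)] = -3/7
L_2(5) = (9)·(6)·(-1)/[(6)·(3)·(-4)] = 3/4
L_3(5) = (9)·(6)·(3)/[(10)·(7)·(4)] = 81/140
Sum: (-8)·(1/10) + 3·(-3/7) + (-8)·(3/4) + 3·(81/140) = -127/20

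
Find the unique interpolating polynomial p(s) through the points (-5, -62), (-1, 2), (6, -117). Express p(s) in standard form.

p(s) = -3s^2 - 2s + 3

L_0(s) = (s + 1)(s - 6) / [44] = (1/44)s^2 - (5/44)s - 3/22
L_1(s) = (s + 5)(s - 6) / [-28] = -(1/28)s^2 + (1/28)s + 15/14
L_2(s) = (s + 5)(s + 1) / [77] = (1/77)s^2 + (6/77)s + 5/77
p(s) = (-62)·L_0 + 2·L_1 + (-117)·L_2
  (-62)·L_0(s) = -(31/22)s^2 + (155/22)s + 93/11
  2·L_1(s) = -(1/14)s^2 + (1/14)s + 15/7
  (-117)·L_2(s) = -(117/77)s^2 - (702/77)s - 585/77
Adding term by term: -3s^2 - 2s + 3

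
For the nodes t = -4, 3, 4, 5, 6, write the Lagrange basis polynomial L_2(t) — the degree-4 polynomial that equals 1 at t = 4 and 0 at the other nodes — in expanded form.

L_2(t) = (t + 4)(t - 3)(t - 5)(t - 6) / [(8)·(1)·(-1)·(-2)]
       = (t^4 - 10t^3 + 7t^2 + 162t - 360) / (16)

L_2(t) = (1/16)t^4 - (5/8)t^3 + (7/16)t^2 + (81/8)t - 45/2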